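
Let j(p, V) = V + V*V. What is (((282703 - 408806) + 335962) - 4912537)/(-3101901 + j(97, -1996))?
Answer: -4702678/880119 ≈ -5.3432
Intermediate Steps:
j(p, V) = V + V²
(((282703 - 408806) + 335962) - 4912537)/(-3101901 + j(97, -1996)) = (((282703 - 408806) + 335962) - 4912537)/(-3101901 - 1996*(1 - 1996)) = ((-126103 + 335962) - 4912537)/(-3101901 - 1996*(-1995)) = (209859 - 4912537)/(-3101901 + 3982020) = -4702678/880119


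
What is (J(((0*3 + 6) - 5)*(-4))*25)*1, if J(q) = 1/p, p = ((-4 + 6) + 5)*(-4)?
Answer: -25/28 ≈ -0.89286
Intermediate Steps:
p = -28 (p = (2 + 5)*(-4) = 7*(-4) = -28)
J(q) = -1/28 (J(q) = 1/(-28) = -1/28)
(J(((0*3 + 6) - 5)*(-4))*25)*1 = -1/28*25*1 = -25/28*1 = -25/28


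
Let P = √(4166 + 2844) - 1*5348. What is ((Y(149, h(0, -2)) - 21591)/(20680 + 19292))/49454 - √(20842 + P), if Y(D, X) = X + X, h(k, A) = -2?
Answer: -21595/1976775288 - √(15494 + √7010) ≈ -124.81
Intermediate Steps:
Y(D, X) = 2*X
P = -5348 + √7010 (P = √7010 - 5348 = -5348 + √7010 ≈ -5264.3)
((Y(149, h(0, -2)) - 21591)/(20680 + 19292))/49454 - √(20842 + P) = ((2*(-2) - 21591)/(20680 + 19292))/49454 - √(20842 + (-5348 + √7010)) = ((-4 - 21591)/39972)*(1/49454) - √(15494 + √7010) = -21595*1/39972*(1/49454) - √(15494 + √7010) = -21595/39972*1/49454 - √(15494 + √7010) = -21595/1976775288 - √(15494 + √7010)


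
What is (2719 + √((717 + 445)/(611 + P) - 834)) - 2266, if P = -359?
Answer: 453 + I*√29858/6 ≈ 453.0 + 28.799*I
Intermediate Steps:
(2719 + √((717 + 445)/(611 + P) - 834)) - 2266 = (2719 + √((717 + 445)/(611 - 359) - 834)) - 2266 = (2719 + √(1162/252 - 834)) - 2266 = (2719 + √(1162*(1/252) - 834)) - 2266 = (2719 + √(83/18 - 834)) - 2266 = (2719 + √(-14929/18)) - 2266 = (2719 + I*√29858/6) - 2266 = 453 + I*√29858/6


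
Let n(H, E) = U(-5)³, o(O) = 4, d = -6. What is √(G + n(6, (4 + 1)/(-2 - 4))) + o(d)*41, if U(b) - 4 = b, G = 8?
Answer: 164 + √7 ≈ 166.65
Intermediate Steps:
U(b) = 4 + b
n(H, E) = -1 (n(H, E) = (4 - 5)³ = (-1)³ = -1)
√(G + n(6, (4 + 1)/(-2 - 4))) + o(d)*41 = √(8 - 1) + 4*41 = √7 + 164 = 164 + √7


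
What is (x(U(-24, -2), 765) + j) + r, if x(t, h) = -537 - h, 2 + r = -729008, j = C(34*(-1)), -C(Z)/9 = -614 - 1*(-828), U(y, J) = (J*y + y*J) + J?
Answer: -732238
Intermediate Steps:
U(y, J) = J + 2*J*y (U(y, J) = (J*y + J*y) + J = 2*J*y + J = J + 2*J*y)
C(Z) = -1926 (C(Z) = -9*(-614 - 1*(-828)) = -9*(-614 + 828) = -9*214 = -1926)
j = -1926
r = -729010 (r = -2 - 729008 = -729010)
(x(U(-24, -2), 765) + j) + r = ((-537 - 1*765) - 1926) - 729010 = ((-537 - 765) - 1926) - 729010 = (-1302 - 1926) - 729010 = -3228 - 729010 = -732238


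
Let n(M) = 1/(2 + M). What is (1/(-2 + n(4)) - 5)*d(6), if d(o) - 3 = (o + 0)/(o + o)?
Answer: -427/22 ≈ -19.409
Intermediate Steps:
d(o) = 7/2 (d(o) = 3 + (o + 0)/(o + o) = 3 + o/((2*o)) = 3 + o*(1/(2*o)) = 3 + ½ = 7/2)
(1/(-2 + n(4)) - 5)*d(6) = (1/(-2 + 1/(2 + 4)) - 5)*(7/2) = (1/(-2 + 1/6) - 5)*(7/2) = (1/(-2 + ⅙) - 5)*(7/2) = (1/(-11/6) - 5)*(7/2) = (-6/11 - 5)*(7/2) = -61/11*7/2 = -427/22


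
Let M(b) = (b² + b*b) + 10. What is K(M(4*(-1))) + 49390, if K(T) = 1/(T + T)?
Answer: 4148761/84 ≈ 49390.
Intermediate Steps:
M(b) = 10 + 2*b² (M(b) = (b² + b²) + 10 = 2*b² + 10 = 10 + 2*b²)
K(T) = 1/(2*T)
K(M(4*(-1))) + 49390 = 1/(2*(10 + 2*(4*(-1))²)) + 49390 = 1/(2*(10 + 2*(-4)²)) + 49390 = 1/(2*(10 + 2*16)) + 49390 = 1/(2*(10 + 32)) + 49390 = (½)/42 + 49390 = (½)*(1/42) + 49390 = 1/84 + 49390 = 4148761/84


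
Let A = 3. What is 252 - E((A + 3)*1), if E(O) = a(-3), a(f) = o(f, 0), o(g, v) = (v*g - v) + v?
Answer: 252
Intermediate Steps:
o(g, v) = g*v (o(g, v) = (g*v - v) + v = (-v + g*v) + v = g*v)
a(f) = 0 (a(f) = f*0 = 0)
E(O) = 0
252 - E((A + 3)*1) = 252 - 1*0 = 252 + 0 = 252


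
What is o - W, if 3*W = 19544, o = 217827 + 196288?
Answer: 1222801/3 ≈ 4.0760e+5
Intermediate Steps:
o = 414115
W = 19544/3 (W = (⅓)*19544 = 19544/3 ≈ 6514.7)
o - W = 414115 - 1*19544/3 = 414115 - 19544/3 = 1222801/3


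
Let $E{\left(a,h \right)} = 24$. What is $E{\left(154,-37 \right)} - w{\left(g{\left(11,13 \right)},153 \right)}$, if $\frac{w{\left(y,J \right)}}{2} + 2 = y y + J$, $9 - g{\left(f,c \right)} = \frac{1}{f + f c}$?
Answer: $- \frac{5214749}{11858} \approx -439.77$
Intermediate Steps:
$g{\left(f,c \right)} = 9 - \frac{1}{f + c f}$ ($g{\left(f,c \right)} = 9 - \frac{1}{f + f c} = 9 - \frac{1}{f + c f}$)
$w{\left(y,J \right)} = -4 + 2 J + 2 y^{2}$ ($w{\left(y,J \right)} = -4 + 2 \left(y y + J\right) = -4 + 2 \left(y^{2} + J\right) = -4 + 2 \left(J + y^{2}\right) = -4 + \left(2 J + 2 y^{2}\right) = -4 + 2 J + 2 y^{2}$)
$E{\left(154,-37 \right)} - w{\left(g{\left(11,13 \right)},153 \right)} = 24 - \left(-4 + 2 \cdot 153 + 2 \left(\frac{-1 + 9 \cdot 11 + 9 \cdot 13 \cdot 11}{11 \left(1 + 13\right)}\right)^{2}\right) = 24 - \left(-4 + 306 + 2 \left(\frac{-1 + 99 + 1287}{11 \cdot 14}\right)^{2}\right) = 24 - \left(-4 + 306 + 2 \left(\frac{1}{11} \cdot \frac{1}{14} \cdot 1385\right)^{2}\right) = 24 - \left(-4 + 306 + 2 \left(\frac{1385}{154}\right)^{2}\right) = 24 - \left(-4 + 306 + 2 \cdot \frac{1918225}{23716}\right) = 24 - \left(-4 + 306 + \frac{1918225}{11858}\right) = 24 - \frac{5499341}{11858} = - \frac{5214749}{11858}$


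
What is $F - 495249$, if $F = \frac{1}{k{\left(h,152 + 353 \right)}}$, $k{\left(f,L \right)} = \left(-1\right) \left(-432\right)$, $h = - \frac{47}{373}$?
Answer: $- \frac{213947567}{432} \approx -4.9525 \cdot 10^{5}$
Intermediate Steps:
$h = - \frac{47}{373}$ ($h = \left(-47\right) \frac{1}{373} = - \frac{47}{373} \approx -0.12601$)
$k{\left(f,L \right)} = 432$
$F = \frac{1}{432} \approx 0.0023148$
$F - 495249 = \frac{1}{432} - 495249 = - \frac{213947567}{432}$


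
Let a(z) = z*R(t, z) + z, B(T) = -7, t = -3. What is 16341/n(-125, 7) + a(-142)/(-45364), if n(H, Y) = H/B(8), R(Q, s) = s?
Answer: 2593274559/2835250 ≈ 914.65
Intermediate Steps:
n(H, Y) = -H/7 (n(H, Y) = H/(-7) = H*(-1/7) = -H/7)
a(z) = z + z**2 (a(z) = z*z + z = z**2 + z = z + z**2)
16341/n(-125, 7) + a(-142)/(-45364) = 16341/((-1/7*(-125))) - 142*(1 - 142)/(-45364) = 16341/(125/7) - 142*(-141)*(-1/45364) = 16341*(7/125) + 20022*(-1/45364) = 114387/125 - 10011/22682 = 2593274559/2835250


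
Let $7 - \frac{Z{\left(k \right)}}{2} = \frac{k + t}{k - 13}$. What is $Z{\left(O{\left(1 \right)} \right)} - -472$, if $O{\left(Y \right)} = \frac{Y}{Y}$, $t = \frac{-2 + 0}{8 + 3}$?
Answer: $\frac{10695}{22} \approx 486.14$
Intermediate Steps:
$t = - \frac{2}{11} \approx -0.18182$
$O{\left(Y \right)} = 1$
$Z{\left(k \right)} = 14 - \frac{2 \left(- \frac{2}{11} + k\right)}{-13 + k}$ ($Z{\left(k \right)} = 14 - 2 \frac{k - \frac{2}{11}}{k - 13} = 14 - 2 \frac{- \frac{2}{11} + k}{-13 + k} = 14 - \frac{2 \left(- \frac{2}{11} + k\right)}{-13 + k}$)
$Z{\left(O{\left(1 \right)} \right)} - -472 = \frac{6 \left(-333 + 22 \cdot 1\right)}{11 \left(-13 + 1\right)} - -472 = \frac{6 \left(-333 + 22\right)}{11 \left(-12\right)} + 472 = \frac{6}{11} \left(- \frac{1}{12}\right) \left(-311\right) + 472 = \frac{311}{22} + 472 = \frac{10695}{22}$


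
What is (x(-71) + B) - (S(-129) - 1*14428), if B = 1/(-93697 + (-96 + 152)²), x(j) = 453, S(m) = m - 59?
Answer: 1364663708/90561 ≈ 15069.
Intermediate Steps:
S(m) = -59 + m
B = -1/90561 (B = 1/(-93697 + 56²) = 1/(-93697 + 3136) = 1/(-90561) = -1/90561 ≈ -1.1042e-5)
(x(-71) + B) - (S(-129) - 1*14428) = (453 - 1/90561) - ((-59 - 129) - 1*14428) = 41024132/90561 - (-188 - 14428) = 41024132/90561 - 1*(-14616) = 41024132/90561 + 14616 = 1364663708/90561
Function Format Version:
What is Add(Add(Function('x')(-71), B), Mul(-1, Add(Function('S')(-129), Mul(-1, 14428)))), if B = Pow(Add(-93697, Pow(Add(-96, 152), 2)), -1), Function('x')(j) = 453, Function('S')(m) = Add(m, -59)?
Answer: Rational(1364663708, 90561) ≈ 15069.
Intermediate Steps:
Function('S')(m) = Add(-59, m)
B = Rational(-1, 90561) (B = Pow(Add(-93697, Pow(56, 2)), -1) = Pow(Add(-93697, 3136), -1) = Pow(-90561, -1) = Rational(-1, 90561) ≈ -1.1042e-5)
Add(Add(Function('x')(-71), B), Mul(-1, Add(Function('S')(-129), Mul(-1, 14428)))) = Add(Add(453, Rational(-1, 90561)), Mul(-1, Add(Add(-59, -129), Mul(-1, 14428)))) = Add(Rational(41024132, 90561), Mul(-1, Add(-188, -14428))) = Add(Rational(41024132, 90561), Mul(-1, -14616)) = Add(Rational(41024132, 90561), 14616) = Rational(1364663708, 90561)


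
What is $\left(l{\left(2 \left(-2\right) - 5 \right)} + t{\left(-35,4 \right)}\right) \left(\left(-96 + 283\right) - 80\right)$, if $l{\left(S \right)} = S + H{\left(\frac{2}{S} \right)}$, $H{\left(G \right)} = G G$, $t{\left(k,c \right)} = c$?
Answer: $- \frac{42907}{81} \approx -529.72$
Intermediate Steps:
$H{\left(G \right)} = G^{2}$
$l{\left(S \right)} = S + \frac{4}{S^{2}}$ ($l{\left(S \right)} = S + \left(\frac{2}{S}\right)^{2} = S + \frac{4}{S^{2}}$)
$\left(l{\left(2 \left(-2\right) - 5 \right)} + t{\left(-35,4 \right)}\right) \left(\left(-96 + 283\right) - 80\right) = \left(\left(\left(2 \left(-2\right) - 5\right) + \frac{4}{\left(2 \left(-2\right) - 5\right)^{2}}\right) + 4\right) \left(\left(-96 + 283\right) - 80\right) = \left(\left(\left(-4 - 5\right) + \frac{4}{\left(-4 - 5\right)^{2}}\right) + 4\right) \left(187 - 80\right) = \left(\left(-9 + \frac{4}{81}\right) + 4\right) 107 = \left(- \frac{725}{81} + 4\right) 107 = \left(- \frac{401}{81}\right) 107 = - \frac{42907}{81}$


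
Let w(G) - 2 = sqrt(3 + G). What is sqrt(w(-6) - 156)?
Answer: sqrt(-154 + I*sqrt(3)) ≈ 0.06979 + 12.41*I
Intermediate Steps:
w(G) = 2 + sqrt(3 + G)
sqrt(w(-6) - 156) = sqrt((2 + sqrt(3 - 6)) - 156) = sqrt((2 + sqrt(-3)) - 156) = sqrt((2 + I*sqrt(3)) - 156) = sqrt(-154 + I*sqrt(3))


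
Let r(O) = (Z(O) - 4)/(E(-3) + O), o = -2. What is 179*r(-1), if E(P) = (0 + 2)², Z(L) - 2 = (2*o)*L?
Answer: 358/3 ≈ 119.33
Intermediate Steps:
Z(L) = 2 - 4*L (Z(L) = 2 + (2*(-2))*L = 2 - 4*L)
E(P) = 4 (E(P) = 2² = 4)
r(O) = (-2 - 4*O)/(4 + O) (r(O) = ((2 - 4*O) - 4)/(4 + O) = (-2 - 4*O)/(4 + O))
179*r(-1) = 179*(2*(-1 - 2*(-1))/(4 - 1)) = 179*(2*(-1 + 2)/3) = 179*(2*(⅓)*1) = 179*(⅔) = 358/3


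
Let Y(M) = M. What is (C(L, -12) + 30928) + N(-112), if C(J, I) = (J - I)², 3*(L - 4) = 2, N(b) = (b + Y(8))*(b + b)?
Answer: 490516/9 ≈ 54502.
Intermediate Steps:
N(b) = 2*b*(8 + b) (N(b) = (b + 8)*(b + b) = (8 + b)*(2*b) = 2*b*(8 + b))
L = 14/3 (L = 4 + (⅓)*2 = 4 + ⅔ = 14/3 ≈ 4.6667)
(C(L, -12) + 30928) + N(-112) = ((-12 - 1*14/3)² + 30928) + 2*(-112)*(8 - 112) = ((-12 - 14/3)² + 30928) + 2*(-112)*(-104) = ((-50/3)² + 30928) + 23296 = (2500/9 + 30928) + 23296 = 280852/9 + 23296 = 490516/9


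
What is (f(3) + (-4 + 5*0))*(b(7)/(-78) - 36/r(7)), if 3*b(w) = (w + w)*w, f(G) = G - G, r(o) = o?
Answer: 18220/819 ≈ 22.247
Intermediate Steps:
f(G) = 0
b(w) = 2*w**2/3 (b(w) = ((w + w)*w)/3 = ((2*w)*w)/3 = (2*w**2)/3 = 2*w**2/3)
(f(3) + (-4 + 5*0))*(b(7)/(-78) - 36/r(7)) = (0 + (-4 + 5*0))*(((2/3)*7**2)/(-78) - 36/7) = (0 + (-4 + 0))*(((2/3)*49)*(-1/78) - 36*1/7) = (0 - 4)*((98/3)*(-1/78) - 36/7) = -4*(-49/117 - 36/7) = -4*(-4555/819) = 18220/819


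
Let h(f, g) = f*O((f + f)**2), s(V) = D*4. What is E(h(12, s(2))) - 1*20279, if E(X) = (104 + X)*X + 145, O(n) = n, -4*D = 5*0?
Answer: 48474458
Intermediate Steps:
D = 0 (D = -5*0/4 = -1/4*0 = 0)
s(V) = 0 (s(V) = 0*4 = 0)
h(f, g) = 4*f**3 (h(f, g) = f*(f + f)**2 = f*(2*f)**2 = f*(4*f**2) = 4*f**3)
E(X) = 145 + X*(104 + X) (E(X) = X*(104 + X) + 145 = 145 + X*(104 + X))
E(h(12, s(2))) - 1*20279 = (145 + (4*12**3)**2 + 104*(4*12**3)) - 1*20279 = (145 + (4*1728)**2 + 104*(4*1728)) - 20279 = (145 + 6912**2 + 104*6912) - 20279 = (145 + 47775744 + 718848) - 20279 = 48494737 - 20279 = 48474458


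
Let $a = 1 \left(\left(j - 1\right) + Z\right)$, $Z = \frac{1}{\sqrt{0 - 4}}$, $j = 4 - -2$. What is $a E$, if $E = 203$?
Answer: $1015 - \frac{203 i}{2} \approx 1015.0 - 101.5 i$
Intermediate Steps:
$j = 6$ ($j = 4 + 2 = 6$)
$Z = - \frac{i}{2}$ ($Z = \frac{1}{\sqrt{-4}} = \frac{1}{2 i} = - \frac{i}{2} \approx - 0.5 i$)
$a = 5 - \frac{i}{2}$ ($a = 1 \left(\left(6 - 1\right) - \frac{i}{2}\right) = 1 \left(5 - \frac{i}{2}\right) = 5 - \frac{i}{2} \approx 5.0 - 0.5 i$)
$a E = \left(5 - \frac{i}{2}\right) 203 = 1015 - \frac{203 i}{2}$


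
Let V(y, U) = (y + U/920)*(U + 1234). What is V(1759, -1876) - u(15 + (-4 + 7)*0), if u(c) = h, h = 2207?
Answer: -129970226/115 ≈ -1.1302e+6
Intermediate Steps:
V(y, U) = (1234 + U)*(y + U/920) (V(y, U) = (y + U*(1/920))*(1234 + U) = (y + U/920)*(1234 + U) = (1234 + U)*(y + U/920))
u(c) = 2207
V(1759, -1876) - u(15 + (-4 + 7)*0) = (1234*1759 + (1/920)*(-1876)² + (617/460)*(-1876) - 1876*1759) - 1*2207 = (2170606 + (1/920)*3519376 - 289373/115 - 3299884) - 2207 = (2170606 + 439922/115 - 289373/115 - 3299884) - 2207 = -129716421/115 - 2207 = -129970226/115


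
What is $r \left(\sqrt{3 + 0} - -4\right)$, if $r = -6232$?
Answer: $-24928 - 6232 \sqrt{3} \approx -35722.0$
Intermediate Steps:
$r \left(\sqrt{3 + 0} - -4\right) = - 6232 \left(\sqrt{3 + 0} - -4\right) = - 6232 \left(\sqrt{3} + 4\right) = - 6232 \left(4 + \sqrt{3}\right) = -24928 - 6232 \sqrt{3}$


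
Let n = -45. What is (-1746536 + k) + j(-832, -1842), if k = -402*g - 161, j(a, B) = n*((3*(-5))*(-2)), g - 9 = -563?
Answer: -1525339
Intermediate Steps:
g = -554 (g = 9 - 563 = -554)
j(a, B) = -1350 (j(a, B) = -45*3*(-5)*(-2) = -(-675)*(-2) = -45*30 = -1350)
k = 222547 (k = -402*(-554) - 161 = 222708 - 161 = 222547)
(-1746536 + k) + j(-832, -1842) = (-1746536 + 222547) - 1350 = -1523989 - 1350 = -1525339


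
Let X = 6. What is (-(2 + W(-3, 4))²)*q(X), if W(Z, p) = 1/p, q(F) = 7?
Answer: -567/16 ≈ -35.438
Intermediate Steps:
(-(2 + W(-3, 4))²)*q(X) = -(2 + 1/4)²*7 = -(2 + ¼)²*7 = -(9/4)²*7 = -1*81/16*7 = -81/16*7 = -567/16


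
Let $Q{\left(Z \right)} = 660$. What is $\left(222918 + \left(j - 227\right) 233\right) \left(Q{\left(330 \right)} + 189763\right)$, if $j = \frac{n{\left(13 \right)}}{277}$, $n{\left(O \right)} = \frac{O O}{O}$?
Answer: $\frac{8969020034884}{277} \approx 3.2379 \cdot 10^{10}$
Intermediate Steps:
$n{\left(O \right)} = O$ ($n{\left(O \right)} = \frac{O^{2}}{O} = O$)
$j = \frac{13}{277} \approx 0.046931$
$\left(222918 + \left(j - 227\right) 233\right) \left(Q{\left(330 \right)} + 189763\right) = \left(222918 + \left(\frac{13}{277} - 227\right) 233\right) \left(660 + 189763\right) = \left(222918 - \frac{14647778}{277}\right) 190423 = \frac{47100508}{277} \cdot 190423 = \frac{8969020034884}{277}$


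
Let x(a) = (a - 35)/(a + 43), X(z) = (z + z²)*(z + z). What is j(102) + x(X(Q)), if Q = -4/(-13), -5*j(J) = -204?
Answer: 3800261/95015 ≈ 39.996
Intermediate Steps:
j(J) = 204/5 (j(J) = -⅕*(-204) = 204/5)
Q = 4/13 (Q = -4*(-1/13) = 4/13 ≈ 0.30769)
X(z) = 2*z*(z + z²) (X(z) = (z + z²)*(2*z) = 2*z*(z + z²))
x(a) = (-35 + a)/(43 + a)
j(102) + x(X(Q)) = 204/5 + (-35 + 2*(4/13)²*(1 + 4/13))/(43 + 2*(4/13)²*(1 + 4/13)) = 204/5 + (-35 + 2*(16/169)*(17/13))/(43 + 2*(16/169)*(17/13)) = 204/5 + (-35 + 544/2197)/(43 + 544/2197) = 204/5 - 76351/2197/(95015/2197) = 204/5 + (2197/95015)*(-76351/2197) = 204/5 - 76351/95015 = 3800261/95015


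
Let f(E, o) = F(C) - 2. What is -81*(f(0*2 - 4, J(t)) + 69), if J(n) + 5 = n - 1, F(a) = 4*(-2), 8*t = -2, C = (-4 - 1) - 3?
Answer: -4779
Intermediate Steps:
C = -8 (C = -5 - 3 = -8)
t = -1/4 (t = (1/8)*(-2) = -1/4 ≈ -0.25000)
F(a) = -8
J(n) = -6 + n (J(n) = -5 + (n - 1) = -5 + (-1 + n) = -6 + n)
f(E, o) = -10 (f(E, o) = -8 - 2 = -10)
-81*(f(0*2 - 4, J(t)) + 69) = -81*(-10 + 69) = -81*59 = -4779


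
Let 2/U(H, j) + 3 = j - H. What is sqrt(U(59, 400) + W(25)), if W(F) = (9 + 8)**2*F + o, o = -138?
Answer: 2*sqrt(299426)/13 ≈ 84.184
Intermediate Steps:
U(H, j) = 2/(-3 + j - H) (U(H, j) = 2/(-3 + (j - H)) = 2/(-3 + j - H))
W(F) = -138 + 289*F (W(F) = (9 + 8)**2*F - 138 = 17**2*F - 138 = 289*F - 138 = -138 + 289*F)
sqrt(U(59, 400) + W(25)) = sqrt(2/(-3 + 400 - 1*59) + (-138 + 289*25)) = sqrt(2/(-3 + 400 - 59) + (-138 + 7225)) = sqrt(2/338 + 7087) = sqrt(2*(1/338) + 7087) = sqrt(1/169 + 7087) = sqrt(1197704/169) = 2*sqrt(299426)/13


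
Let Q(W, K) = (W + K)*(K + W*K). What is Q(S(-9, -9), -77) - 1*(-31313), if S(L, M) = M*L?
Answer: 6057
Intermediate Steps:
S(L, M) = L*M
Q(W, K) = (K + W)*(K + K*W)
Q(S(-9, -9), -77) - 1*(-31313) = -77*(-77 - 9*(-9) + (-9*(-9))² - (-693)*(-9)) - 1*(-31313) = -77*(-77 + 81 + 81² - 77*81) + 31313 = -77*(-77 + 81 + 6561 - 6237) + 31313 = -77*328 + 31313 = -25256 + 31313 = 6057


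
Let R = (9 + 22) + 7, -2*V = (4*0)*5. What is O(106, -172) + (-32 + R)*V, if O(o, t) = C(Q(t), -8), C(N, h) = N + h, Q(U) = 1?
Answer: -7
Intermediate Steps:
V = 0 (V = -4*0*5/2 = -0*5 = -½*0 = 0)
R = 38 (R = 31 + 7 = 38)
O(o, t) = -7 (O(o, t) = 1 - 8 = -7)
O(106, -172) + (-32 + R)*V = -7 + (-32 + 38)*0 = -7 + 6*0 = -7 + 0 = -7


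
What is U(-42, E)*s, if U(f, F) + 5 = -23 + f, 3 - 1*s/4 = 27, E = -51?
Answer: 6720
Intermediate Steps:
s = -96 (s = 12 - 4*27 = 12 - 108 = -96)
U(f, F) = -28 + f (U(f, F) = -5 + (-23 + f) = -28 + f)
U(-42, E)*s = (-28 - 42)*(-96) = -70*(-96) = 6720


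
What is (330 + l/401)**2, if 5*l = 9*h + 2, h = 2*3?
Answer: 437854830436/4020025 ≈ 1.0892e+5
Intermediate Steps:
h = 6
l = 56/5 (l = (9*6 + 2)/5 = (54 + 2)/5 = (1/5)*56 = 56/5 ≈ 11.200)
(330 + l/401)**2 = (330 + (56/5)/401)**2 = (330 + (56/5)*(1/401))**2 = (330 + 56/2005)**2 = (661706/2005)**2 = 437854830436/4020025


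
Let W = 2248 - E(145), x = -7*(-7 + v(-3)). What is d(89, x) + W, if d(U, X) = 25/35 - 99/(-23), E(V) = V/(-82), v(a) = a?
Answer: 29767697/13202 ≈ 2254.8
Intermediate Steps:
E(V) = -V/82 (E(V) = V*(-1/82) = -V/82)
x = 70 (x = -7*(-7 - 3) = -7*(-10) = 70)
d(U, X) = 808/161 (d(U, X) = 25*(1/35) - 99*(-1/23) = 5/7 + 99/23 = 808/161)
W = 184481/82 (W = 2248 - (-1)*145/82 = 2248 - 1*(-145/82) = 2248 + 145/82 = 184481/82 ≈ 2249.8)
d(89, x) + W = 808/161 + 184481/82 = 29767697/13202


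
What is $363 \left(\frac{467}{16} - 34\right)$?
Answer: $- \frac{27951}{16} \approx -1746.9$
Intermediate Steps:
$363 \left(\frac{467}{16} - 34\right) = 363 \left(- \frac{77}{16}\right) = - \frac{27951}{16}$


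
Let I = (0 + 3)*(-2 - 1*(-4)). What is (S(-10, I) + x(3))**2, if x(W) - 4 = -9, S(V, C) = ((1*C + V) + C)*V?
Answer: 625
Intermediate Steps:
I = 6 (I = 3*(-2 + 4) = 3*2 = 6)
S(V, C) = V*(V + 2*C) (S(V, C) = ((C + V) + C)*V = (V + 2*C)*V = V*(V + 2*C))
x(W) = -5 (x(W) = 4 - 9 = -5)
(S(-10, I) + x(3))**2 = (-10*(-10 + 2*6) - 5)**2 = (-10*(-10 + 12) - 5)**2 = (-10*2 - 5)**2 = (-20 - 5)**2 = (-25)**2 = 625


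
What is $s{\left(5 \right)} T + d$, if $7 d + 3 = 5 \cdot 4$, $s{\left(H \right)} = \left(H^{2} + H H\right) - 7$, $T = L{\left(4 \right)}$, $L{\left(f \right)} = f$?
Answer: $\frac{1221}{7} \approx 174.43$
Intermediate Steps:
$T = 4$
$s{\left(H \right)} = -7 + 2 H^{2}$ ($s{\left(H \right)} = \left(H^{2} + H^{2}\right) - 7 = 2 H^{2} - 7 = -7 + 2 H^{2}$)
$d = \frac{17}{7}$ ($d = - \frac{3}{7} + \frac{5 \cdot 4}{7} = - \frac{3}{7} + \frac{1}{7} \cdot 20 = - \frac{3}{7} + \frac{20}{7} = \frac{17}{7} \approx 2.4286$)
$s{\left(5 \right)} T + d = \left(-7 + 2 \cdot 5^{2}\right) 4 + \frac{17}{7} = \left(-7 + 2 \cdot 25\right) 4 + \frac{17}{7} = \left(-7 + 50\right) 4 + \frac{17}{7} = 43 \cdot 4 + \frac{17}{7} = 172 + \frac{17}{7} = \frac{1221}{7}$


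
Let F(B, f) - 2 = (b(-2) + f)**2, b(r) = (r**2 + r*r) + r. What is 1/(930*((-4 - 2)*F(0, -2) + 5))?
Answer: -1/95790 ≈ -1.0440e-5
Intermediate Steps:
b(r) = r + 2*r**2 (b(r) = (r**2 + r**2) + r = 2*r**2 + r = r + 2*r**2)
F(B, f) = 2 + (6 + f)**2 (F(B, f) = 2 + (-2*(1 + 2*(-2)) + f)**2 = 2 + (-2*(1 - 4) + f)**2 = 2 + (-2*(-3) + f)**2 = 2 + (6 + f)**2)
1/(930*((-4 - 2)*F(0, -2) + 5)) = 1/(930*((-4 - 2)*(2 + (6 - 2)**2) + 5)) = 1/(930*(-6*(2 + 4**2) + 5)) = 1/(930*(-6*(2 + 16) + 5)) = 1/(930*(-6*18 + 5)) = 1/(930*(-108 + 5)) = 1/(930*(-103)) = 1/(-95790) = -1/95790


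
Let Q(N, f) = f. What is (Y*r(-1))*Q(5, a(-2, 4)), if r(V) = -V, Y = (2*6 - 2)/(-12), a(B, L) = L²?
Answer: -40/3 ≈ -13.333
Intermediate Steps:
Y = -⅚ (Y = (12 - 2)*(-1/12) = 10*(-1/12) = -⅚ ≈ -0.83333)
(Y*r(-1))*Q(5, a(-2, 4)) = -(-5)*(-1)/6*4² = -⅚*1*16 = -⅚*16 = -40/3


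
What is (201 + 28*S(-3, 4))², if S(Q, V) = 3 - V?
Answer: 29929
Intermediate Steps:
(201 + 28*S(-3, 4))² = (201 + 28*(3 - 1*4))² = (201 + 28*(3 - 4))² = (201 + 28*(-1))² = (201 - 28)² = 173² = 29929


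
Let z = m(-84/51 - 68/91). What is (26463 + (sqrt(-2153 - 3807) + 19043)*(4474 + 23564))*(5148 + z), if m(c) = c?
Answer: 4250409168552444/1547 + 446379091152*I*sqrt(1490)/1547 ≈ 2.7475e+12 + 1.1138e+10*I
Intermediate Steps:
z = -3704/1547 (z = -84/51 - 68/91 = -84*1/51 - 68*1/91 = -28/17 - 68/91 = -3704/1547 ≈ -2.3943)
(26463 + (sqrt(-2153 - 3807) + 19043)*(4474 + 23564))*(5148 + z) = (26463 + (sqrt(-2153 - 3807) + 19043)*(4474 + 23564))*(5148 - 3704/1547) = (26463 + (sqrt(-5960) + 19043)*28038)*(7960252/1547) = (26463 + (2*I*sqrt(1490) + 19043)*28038)*(7960252/1547) = (26463 + (19043 + 2*I*sqrt(1490))*28038)*(7960252/1547) = (26463 + (533927634 + 56076*I*sqrt(1490)))*(7960252/1547) = (533954097 + 56076*I*sqrt(1490))*(7960252/1547) = 4250409168552444/1547 + 446379091152*I*sqrt(1490)/1547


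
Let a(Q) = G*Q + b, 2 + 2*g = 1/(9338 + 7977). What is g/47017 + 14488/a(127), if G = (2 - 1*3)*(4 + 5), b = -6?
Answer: -23589382699201/1870800317790 ≈ -12.609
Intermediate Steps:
g = -34629/34630 (g = -1 + 1/(2*(9338 + 7977)) = -1 + (1/2)/17315 = -1 + (1/2)*(1/17315) = -1 + 1/34630 = -34629/34630 ≈ -0.99997)
G = -9 (G = (2 - 3)*9 = -1*9 = -9)
a(Q) = -6 - 9*Q (a(Q) = -9*Q - 6 = -6 - 9*Q)
g/47017 + 14488/a(127) = -34629/34630/47017 + 14488/(-6 - 9*127) = -34629/34630*1/47017 + 14488/(-6 - 1143) = -34629/1628198710 + 14488/(-1149) = -34629/1628198710 + 14488*(-1/1149) = -34629/1628198710 - 14488/1149 = -23589382699201/1870800317790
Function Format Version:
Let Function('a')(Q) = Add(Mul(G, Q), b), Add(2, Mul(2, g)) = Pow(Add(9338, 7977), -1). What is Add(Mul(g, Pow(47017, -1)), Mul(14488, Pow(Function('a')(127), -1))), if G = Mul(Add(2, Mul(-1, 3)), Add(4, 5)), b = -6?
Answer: Rational(-23589382699201, 1870800317790) ≈ -12.609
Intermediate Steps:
g = Rational(-34629, 34630) (g = Add(-1, Mul(Rational(1, 2), Pow(Add(9338, 7977), -1))) = Add(-1, Mul(Rational(1, 2), Pow(17315, -1))) = Add(-1, Mul(Rational(1, 2), Rational(1, 17315))) = Add(-1, Rational(1, 34630)) = Rational(-34629, 34630) ≈ -0.99997)
G = -9 (G = Mul(Add(2, -3), 9) = Mul(-1, 9) = -9)
Function('a')(Q) = Add(-6, Mul(-9, Q)) (Function('a')(Q) = Add(Mul(-9, Q), -6) = Add(-6, Mul(-9, Q)))
Add(Mul(g, Pow(47017, -1)), Mul(14488, Pow(Function('a')(127), -1))) = Add(Mul(Rational(-34629, 34630), Pow(47017, -1)), Mul(14488, Pow(Add(-6, Mul(-9, 127)), -1))) = Add(Mul(Rational(-34629, 34630), Rational(1, 47017)), Mul(14488, Pow(Add(-6, -1143), -1))) = Add(Rational(-34629, 1628198710), Mul(14488, Pow(-1149, -1))) = Add(Rational(-34629, 1628198710), Mul(14488, Rational(-1, 1149))) = Add(Rational(-34629, 1628198710), Rational(-14488, 1149)) = Rational(-23589382699201, 1870800317790)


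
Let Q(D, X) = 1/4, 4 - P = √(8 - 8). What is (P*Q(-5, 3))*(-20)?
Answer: -20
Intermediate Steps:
P = 4 (P = 4 - √(8 - 8) = 4 - √0 = 4 - 1*0 = 4 + 0 = 4)
Q(D, X) = ¼
(P*Q(-5, 3))*(-20) = (4*(¼))*(-20) = 1*(-20) = -20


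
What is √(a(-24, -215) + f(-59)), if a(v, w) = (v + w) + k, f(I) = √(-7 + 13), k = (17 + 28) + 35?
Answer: √(-159 + √6) ≈ 12.512*I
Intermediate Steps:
k = 80 (k = 45 + 35 = 80)
f(I) = √6
a(v, w) = 80 + v + w (a(v, w) = (v + w) + 80 = 80 + v + w)
√(a(-24, -215) + f(-59)) = √((80 - 24 - 215) + √6) = √(-159 + √6)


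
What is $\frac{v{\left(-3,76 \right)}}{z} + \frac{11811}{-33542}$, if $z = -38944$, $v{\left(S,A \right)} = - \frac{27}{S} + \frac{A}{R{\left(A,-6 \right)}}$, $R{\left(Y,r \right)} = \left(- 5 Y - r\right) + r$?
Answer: $- \frac{9279491}{26335880} \approx -0.35235$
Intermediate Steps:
$R{\left(Y,r \right)} = - 5 Y$ ($R{\left(Y,r \right)} = \left(- r - 5 Y\right) + r = - 5 Y$)
$v{\left(S,A \right)} = - \frac{1}{5} - \frac{27}{S}$ ($v{\left(S,A \right)} = - \frac{27}{S} + \frac{A}{\left(-5\right) A} = - \frac{27}{S} + A \left(- \frac{1}{5 A}\right) = - \frac{27}{S} - \frac{1}{5} = - \frac{1}{5} - \frac{27}{S}$)
$\frac{v{\left(-3,76 \right)}}{z} + \frac{11811}{-33542} = \frac{\frac{1}{5} \frac{1}{-3} \left(-135 - -3\right)}{-38944} + \frac{11811}{-33542} = \frac{1}{5} \left(- \frac{1}{3}\right) \left(-135 + 3\right) \left(- \frac{1}{38944}\right) + 11811 \left(- \frac{1}{33542}\right) = \frac{1}{5} \left(- \frac{1}{3}\right) \left(-132\right) \left(- \frac{1}{38944}\right) - \frac{381}{1082} = \frac{44}{5} \left(- \frac{1}{38944}\right) - \frac{381}{1082} = - \frac{11}{48680} - \frac{381}{1082} = - \frac{9279491}{26335880}$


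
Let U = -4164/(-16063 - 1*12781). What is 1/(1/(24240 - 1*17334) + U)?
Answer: 49799166/7196357 ≈ 6.9201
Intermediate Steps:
U = 1041/7211 (U = -4164/(-16063 - 12781) = -4164/(-28844) = -4164*(-1/28844) = 1041/7211 ≈ 0.14436)
1/(1/(24240 - 1*17334) + U) = 1/(1/(24240 - 1*17334) + 1041/7211) = 1/(1/(24240 - 17334) + 1041/7211) = 1/(1/6906 + 1041/7211) = 1/(7196357/49799166) = 49799166/7196357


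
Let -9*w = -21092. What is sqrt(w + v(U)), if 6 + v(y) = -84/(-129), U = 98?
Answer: sqrt(38910098)/129 ≈ 48.355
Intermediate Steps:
w = 21092/9 (w = -1/9*(-21092) = 21092/9 ≈ 2343.6)
v(y) = -230/43 (v(y) = -6 - 84/(-129) = -6 - 84*(-1/129) = -6 + 28/43 = -230/43)
sqrt(w + v(U)) = sqrt(21092/9 - 230/43) = sqrt(904886/387) = sqrt(38910098)/129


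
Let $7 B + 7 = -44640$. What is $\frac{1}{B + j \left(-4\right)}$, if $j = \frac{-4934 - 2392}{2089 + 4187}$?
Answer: $- \frac{3661}{23333287} \approx -0.0001569$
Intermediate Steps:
$B = - \frac{44647}{7}$ ($B = -1 + \frac{1}{7} \left(-44640\right) = -1 - \frac{44640}{7} = - \frac{44647}{7} \approx -6378.1$)
$j = - \frac{1221}{1046}$ ($j = - \frac{7326}{6276} = \left(-7326\right) \frac{1}{6276} = - \frac{1221}{1046} \approx -1.1673$)
$\frac{1}{B + j \left(-4\right)} = \frac{1}{- \frac{44647}{7} - - \frac{2442}{523}} = \frac{1}{- \frac{44647}{7} + \frac{2442}{523}} = \frac{1}{- \frac{23333287}{3661}} = - \frac{3661}{23333287}$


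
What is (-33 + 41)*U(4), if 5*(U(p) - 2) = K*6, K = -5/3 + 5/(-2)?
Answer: -24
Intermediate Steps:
K = -25/6 (K = -5*⅓ + 5*(-½) = -5/3 - 5/2 = -25/6 ≈ -4.1667)
U(p) = -3 (U(p) = 2 + (-25/6*6)/5 = 2 + (⅕)*(-25) = 2 - 5 = -3)
(-33 + 41)*U(4) = (-33 + 41)*(-3) = 8*(-3) = -24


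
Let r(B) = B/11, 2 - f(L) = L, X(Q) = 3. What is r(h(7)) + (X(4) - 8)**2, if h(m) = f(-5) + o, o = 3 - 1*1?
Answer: 284/11 ≈ 25.818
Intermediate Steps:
f(L) = 2 - L
o = 2 (o = 3 - 1 = 2)
h(m) = 9 (h(m) = (2 - 1*(-5)) + 2 = (2 + 5) + 2 = 7 + 2 = 9)
r(B) = B/11 (r(B) = B*(1/11) = B/11)
r(h(7)) + (X(4) - 8)**2 = (1/11)*9 + (3 - 8)**2 = 9/11 + (-5)**2 = 9/11 + 25 = 284/11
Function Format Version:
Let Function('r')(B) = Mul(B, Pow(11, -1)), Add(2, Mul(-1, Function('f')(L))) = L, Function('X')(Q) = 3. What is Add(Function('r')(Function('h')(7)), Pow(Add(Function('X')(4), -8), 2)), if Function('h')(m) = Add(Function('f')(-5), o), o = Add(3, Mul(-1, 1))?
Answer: Rational(284, 11) ≈ 25.818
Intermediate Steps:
Function('f')(L) = Add(2, Mul(-1, L))
o = 2 (o = Add(3, -1) = 2)
Function('h')(m) = 9 (Function('h')(m) = Add(Add(2, Mul(-1, -5)), 2) = Add(Add(2, 5), 2) = Add(7, 2) = 9)
Function('r')(B) = Mul(Rational(1, 11), B) (Function('r')(B) = Mul(B, Rational(1, 11)) = Mul(Rational(1, 11), B))
Add(Function('r')(Function('h')(7)), Pow(Add(Function('X')(4), -8), 2)) = Add(Mul(Rational(1, 11), 9), Pow(Add(3, -8), 2)) = Add(Rational(9, 11), Pow(-5, 2)) = Add(Rational(9, 11), 25) = Rational(284, 11)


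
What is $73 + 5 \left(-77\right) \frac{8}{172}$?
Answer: $\frac{2369}{43} \approx 55.093$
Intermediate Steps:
$73 + 5 \left(-77\right) \frac{8}{172} = 73 - 385 \cdot 8 \cdot \frac{1}{172} = 73 - \frac{770}{43} = \frac{2369}{43}$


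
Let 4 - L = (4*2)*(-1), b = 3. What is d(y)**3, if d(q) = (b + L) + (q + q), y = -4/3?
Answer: 50653/27 ≈ 1876.0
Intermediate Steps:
L = 12 (L = 4 - 4*2*(-1) = 4 - 8*(-1) = 4 - 1*(-8) = 4 + 8 = 12)
y = -4/3 (y = -4*1/3 = -4/3 ≈ -1.3333)
d(q) = 15 + 2*q (d(q) = (3 + 12) + (q + q) = 15 + 2*q)
d(y)**3 = (15 + 2*(-4/3))**3 = (15 - 8/3)**3 = (37/3)**3 = 50653/27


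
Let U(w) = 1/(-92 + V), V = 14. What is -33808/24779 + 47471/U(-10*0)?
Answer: -91750178710/24779 ≈ -3.7027e+6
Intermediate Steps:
U(w) = -1/78 (U(w) = 1/(-92 + 14) = 1/(-78) = -1/78)
-33808/24779 + 47471/U(-10*0) = -33808/24779 + 47471/(-1/78) = -33808*1/24779 + 47471*(-78) = -33808/24779 - 3702738 = -91750178710/24779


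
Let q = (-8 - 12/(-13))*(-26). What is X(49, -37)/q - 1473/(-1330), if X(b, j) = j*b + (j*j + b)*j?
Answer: -35960019/122360 ≈ -293.89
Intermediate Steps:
q = 184 (q = (-8 - 12*(-1/13))*(-26) = (-8 + 12/13)*(-26) = -92/13*(-26) = 184)
X(b, j) = b*j + j*(b + j**2) (X(b, j) = b*j + (j**2 + b)*j = b*j + (b + j**2)*j = b*j + j*(b + j**2))
X(49, -37)/q - 1473/(-1330) = -37*((-37)**2 + 2*49)/184 - 1473/(-1330) = -37*(1369 + 98)*(1/184) - 1473*(-1/1330) = -37*1467*(1/184) + 1473/1330 = -54279*1/184 + 1473/1330 = -54279/184 + 1473/1330 = -35960019/122360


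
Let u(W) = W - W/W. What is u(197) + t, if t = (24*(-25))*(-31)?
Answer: 18796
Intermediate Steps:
u(W) = -1 + W (u(W) = W - 1*1 = W - 1 = -1 + W)
t = 18600 (t = -600*(-31) = 18600)
u(197) + t = (-1 + 197) + 18600 = 196 + 18600 = 18796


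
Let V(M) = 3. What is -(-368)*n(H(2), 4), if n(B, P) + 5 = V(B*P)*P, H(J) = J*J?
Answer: 2576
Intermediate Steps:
H(J) = J**2
n(B, P) = -5 + 3*P
-(-368)*n(H(2), 4) = -(-368)*(-5 + 3*4) = -(-368)*(-5 + 12) = -(-368)*7 = -1*(-2576) = 2576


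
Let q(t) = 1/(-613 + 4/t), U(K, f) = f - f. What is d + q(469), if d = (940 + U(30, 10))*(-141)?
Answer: -38104322689/287493 ≈ -1.3254e+5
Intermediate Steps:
U(K, f) = 0
d = -132540 (d = (940 + 0)*(-141) = 940*(-141) = -132540)
d + q(469) = -132540 - 1*469/(-4 + 613*469) = -132540 - 1*469/(-4 + 287497) = -132540 - 1*469/287493 = -132540 - 1*469*1/287493 = -132540 - 469/287493 = -38104322689/287493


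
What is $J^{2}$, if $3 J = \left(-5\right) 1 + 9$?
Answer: $\frac{16}{9} \approx 1.7778$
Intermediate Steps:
$J = \frac{4}{3}$ ($J = \frac{\left(-5\right) 1 + 9}{3} = \frac{-5 + 9}{3} = \frac{1}{3} \cdot 4 = \frac{4}{3} \approx 1.3333$)
$J^{2} = \left(\frac{4}{3}\right)^{2} = \frac{16}{9}$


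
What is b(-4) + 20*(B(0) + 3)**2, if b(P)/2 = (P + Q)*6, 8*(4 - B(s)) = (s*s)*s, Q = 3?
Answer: 968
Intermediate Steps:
B(s) = 4 - s**3/8 (B(s) = 4 - s*s*s/8 = 4 - s**2*s/8 = 4 - s**3/8)
b(P) = 36 + 12*P (b(P) = 2*((P + 3)*6) = 2*((3 + P)*6) = 2*(18 + 6*P) = 36 + 12*P)
b(-4) + 20*(B(0) + 3)**2 = (36 + 12*(-4)) + 20*((4 - 1/8*0**3) + 3)**2 = (36 - 48) + 20*((4 - 1/8*0) + 3)**2 = -12 + 20*((4 + 0) + 3)**2 = -12 + 20*(4 + 3)**2 = -12 + 20*7**2 = -12 + 20*49 = -12 + 980 = 968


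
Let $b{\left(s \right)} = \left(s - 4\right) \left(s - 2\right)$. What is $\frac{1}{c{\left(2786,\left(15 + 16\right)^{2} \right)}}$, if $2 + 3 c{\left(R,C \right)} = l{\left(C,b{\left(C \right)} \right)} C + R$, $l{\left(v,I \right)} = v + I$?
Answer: $\frac{3}{882896548} \approx 3.3979 \cdot 10^{-9}$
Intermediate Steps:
$b{\left(s \right)} = \left(-4 + s\right) \left(-2 + s\right)$
$l{\left(v,I \right)} = I + v$
$c{\left(R,C \right)} = - \frac{2}{3} + \frac{R}{3} + \frac{C \left(8 + C^{2} - 5 C\right)}{3}$ ($c{\left(R,C \right)} = - \frac{2}{3} + \frac{\left(\left(8 + C^{2} - 6 C\right) + C\right) C + R}{3} = - \frac{2}{3} + \frac{\left(8 + C^{2} - 5 C\right) C + R}{3} = - \frac{2}{3} + \frac{C \left(8 + C^{2} - 5 C\right) + R}{3} = - \frac{2}{3} + \frac{R + C \left(8 + C^{2} - 5 C\right)}{3} = - \frac{2}{3} + \left(\frac{R}{3} + \frac{C \left(8 + C^{2} - 5 C\right)}{3}\right) = - \frac{2}{3} + \frac{R}{3} + \frac{C \left(8 + C^{2} - 5 C\right)}{3}$)
$\frac{1}{c{\left(2786,\left(15 + 16\right)^{2} \right)}} = \frac{1}{- \frac{2}{3} + \frac{1}{3} \cdot 2786 + \frac{\left(15 + 16\right)^{2} \left(8 + \left(\left(15 + 16\right)^{2}\right)^{2} - 5 \left(15 + 16\right)^{2}\right)}{3}} = \frac{1}{- \frac{2}{3} + \frac{2786}{3} + \frac{31^{2} \left(8 + \left(31^{2}\right)^{2} - 5 \cdot 31^{2}\right)}{3}} = \frac{1}{- \frac{2}{3} + \frac{2786}{3} + \frac{1}{3} \cdot 961 \left(8 + 961^{2} - 4805\right)} = \frac{1}{- \frac{2}{3} + \frac{2786}{3} + \frac{1}{3} \cdot 961 \left(8 + 923521 - 4805\right)} = \frac{1}{- \frac{2}{3} + \frac{2786}{3} + \frac{1}{3} \cdot 961 \cdot 918724} = \frac{1}{- \frac{2}{3} + \frac{2786}{3} + \frac{882893764}{3}} = \frac{1}{\frac{882896548}{3}} = \frac{3}{882896548}$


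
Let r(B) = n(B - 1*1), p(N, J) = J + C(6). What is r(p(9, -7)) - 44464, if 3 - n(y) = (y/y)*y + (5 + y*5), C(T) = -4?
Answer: -44394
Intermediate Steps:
n(y) = -2 - 6*y (n(y) = 3 - ((y/y)*y + (5 + y*5)) = 3 - (1*y + (5 + 5*y)) = 3 - (y + (5 + 5*y)) = 3 - (5 + 6*y) = 3 + (-5 - 6*y) = -2 - 6*y)
p(N, J) = -4 + J (p(N, J) = J - 4 = -4 + J)
r(B) = 4 - 6*B (r(B) = -2 - 6*(B - 1*1) = -2 - 6*(B - 1) = -2 - 6*(-1 + B) = -2 + (6 - 6*B) = 4 - 6*B)
r(p(9, -7)) - 44464 = (4 - 6*(-4 - 7)) - 44464 = (4 - 6*(-11)) - 44464 = (4 + 66) - 44464 = 70 - 44464 = -44394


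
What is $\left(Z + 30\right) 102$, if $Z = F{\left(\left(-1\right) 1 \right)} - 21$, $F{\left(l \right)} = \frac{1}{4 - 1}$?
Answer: $952$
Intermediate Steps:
$F{\left(l \right)} = \frac{1}{3}$
$Z = - \frac{62}{3}$ ($Z = \frac{1}{3} - 21 = - \frac{62}{3} \approx -20.667$)
$\left(Z + 30\right) 102 = \left(- \frac{62}{3} + 30\right) 102 = \frac{28}{3} \cdot 102 = 952$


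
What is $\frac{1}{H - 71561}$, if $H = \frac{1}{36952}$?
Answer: $- \frac{36952}{2644322071} \approx -1.3974 \cdot 10^{-5}$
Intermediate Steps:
$H = \frac{1}{36952} \approx 2.7062 \cdot 10^{-5}$
$\frac{1}{H - 71561} = \frac{1}{\frac{1}{36952} - 71561} = \frac{1}{- \frac{2644322071}{36952}} = - \frac{36952}{2644322071}$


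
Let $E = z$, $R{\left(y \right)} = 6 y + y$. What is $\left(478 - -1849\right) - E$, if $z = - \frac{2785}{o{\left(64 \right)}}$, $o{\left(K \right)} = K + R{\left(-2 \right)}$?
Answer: $\frac{23827}{10} \approx 2382.7$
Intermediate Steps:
$R{\left(y \right)} = 7 y$
$o{\left(K \right)} = -14 + K$ ($o{\left(K \right)} = K + 7 \left(-2\right) = K - 14 = -14 + K$)
$z = - \frac{557}{10}$ ($z = - \frac{2785}{-14 + 64} = - \frac{2785}{50} = \left(-2785\right) \frac{1}{50} = - \frac{557}{10} \approx -55.7$)
$E = - \frac{557}{10} \approx -55.7$
$\left(478 - -1849\right) - E = \left(478 - -1849\right) - - \frac{557}{10} = \left(478 + 1849\right) + \frac{557}{10} = 2327 + \frac{557}{10} = \frac{23827}{10}$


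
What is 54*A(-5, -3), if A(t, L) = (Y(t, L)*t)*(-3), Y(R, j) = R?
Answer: -4050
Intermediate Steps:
A(t, L) = -3*t² (A(t, L) = (t*t)*(-3) = t²*(-3) = -3*t²)
54*A(-5, -3) = 54*(-3*(-5)²) = 54*(-3*25) = 54*(-75) = -4050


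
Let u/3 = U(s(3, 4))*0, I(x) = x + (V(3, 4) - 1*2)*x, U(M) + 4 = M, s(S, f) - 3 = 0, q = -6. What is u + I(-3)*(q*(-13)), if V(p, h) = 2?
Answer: -234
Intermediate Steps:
s(S, f) = 3 (s(S, f) = 3 + 0 = 3)
U(M) = -4 + M
I(x) = x (I(x) = x + (2 - 1*2)*x = x + (2 - 2)*x = x + 0*x = x + 0 = x)
u = 0 (u = 3*((-4 + 3)*0) = 3*(-1*0) = 3*0 = 0)
u + I(-3)*(q*(-13)) = 0 - (-18)*(-13) = 0 - 3*78 = 0 - 234 = -234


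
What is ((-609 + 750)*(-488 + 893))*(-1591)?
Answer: -90854055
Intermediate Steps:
((-609 + 750)*(-488 + 893))*(-1591) = (141*405)*(-1591) = 57105*(-1591) = -90854055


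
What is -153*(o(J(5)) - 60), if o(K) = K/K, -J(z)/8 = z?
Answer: 9027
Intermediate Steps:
J(z) = -8*z
o(K) = 1
-153*(o(J(5)) - 60) = -153*(1 - 60) = -153*(-59) = 9027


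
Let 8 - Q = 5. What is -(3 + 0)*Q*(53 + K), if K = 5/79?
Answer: -37728/79 ≈ -477.57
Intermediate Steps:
Q = 3 (Q = 8 - 1*5 = 8 - 5 = 3)
K = 5/79 (K = 5*(1/79) = 5/79 ≈ 0.063291)
-(3 + 0)*Q*(53 + K) = -(3 + 0)*3*(53 + 5/79) = -3*3*4192/79 = -9*4192/79 = -1*37728/79 = -37728/79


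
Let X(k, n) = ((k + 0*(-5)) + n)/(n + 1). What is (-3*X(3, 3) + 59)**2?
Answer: 11881/4 ≈ 2970.3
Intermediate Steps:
X(k, n) = (k + n)/(1 + n) (X(k, n) = ((k + 0) + n)/(1 + n) = (k + n)/(1 + n))
(-3*X(3, 3) + 59)**2 = (-3*(3 + 3)/(1 + 3) + 59)**2 = (-3*6/4 + 59)**2 = (-3*3/2 + 59)**2 = (-9/2 + 59)**2 = (109/2)**2 = 11881/4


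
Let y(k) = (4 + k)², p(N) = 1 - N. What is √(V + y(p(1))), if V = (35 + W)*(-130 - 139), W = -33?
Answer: 3*I*√58 ≈ 22.847*I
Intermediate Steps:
V = -538 (V = (35 - 33)*(-130 - 139) = 2*(-269) = -538)
√(V + y(p(1))) = √(-538 + (4 + (1 - 1*1))²) = √(-538 + (4 + (1 - 1))²) = √(-538 + (4 + 0)²) = √(-538 + 4²) = √(-538 + 16) = √(-522) = 3*I*√58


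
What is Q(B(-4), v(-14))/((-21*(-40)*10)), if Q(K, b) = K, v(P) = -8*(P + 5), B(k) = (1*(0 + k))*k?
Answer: 1/525 ≈ 0.0019048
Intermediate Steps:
B(k) = k² (B(k) = (1*k)*k = k*k = k²)
v(P) = -40 - 8*P (v(P) = -8*(5 + P) = -40 - 8*P)
Q(B(-4), v(-14))/((-21*(-40)*10)) = (-4)²/((-21*(-40)*10)) = 16/((840*10)) = 16/8400 = 16*(1/8400) = 1/525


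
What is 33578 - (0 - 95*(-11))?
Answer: 32533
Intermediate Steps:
33578 - (0 - 95*(-11)) = 33578 - (0 + 1045) = 33578 - 1*1045 = 33578 - 1045 = 32533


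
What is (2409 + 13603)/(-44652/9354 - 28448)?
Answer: -12481354/22178937 ≈ -0.56276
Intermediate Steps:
(2409 + 13603)/(-44652/9354 - 28448) = 16012/(-44652*1/9354 - 28448) = 16012/(-7442/1559 - 28448) = 16012/(-44357874/1559) = 16012*(-1559/44357874) = -12481354/22178937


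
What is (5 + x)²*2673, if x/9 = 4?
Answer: 4493313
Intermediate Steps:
x = 36 (x = 9*4 = 36)
(5 + x)²*2673 = (5 + 36)²*2673 = 41²*2673 = 1681*2673 = 4493313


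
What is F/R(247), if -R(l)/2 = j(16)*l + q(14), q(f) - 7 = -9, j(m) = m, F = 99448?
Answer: -24862/1975 ≈ -12.588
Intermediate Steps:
q(f) = -2 (q(f) = 7 - 9 = -2)
R(l) = 4 - 32*l (R(l) = -2*(16*l - 2) = -2*(-2 + 16*l) = 4 - 32*l)
F/R(247) = 99448/(4 - 32*247) = 99448/(4 - 7904) = 99448/(-7900) = 99448*(-1/7900) = -24862/1975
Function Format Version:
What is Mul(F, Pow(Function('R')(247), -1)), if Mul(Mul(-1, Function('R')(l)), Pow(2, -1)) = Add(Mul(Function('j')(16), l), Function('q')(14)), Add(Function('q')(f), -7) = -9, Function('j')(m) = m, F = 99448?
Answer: Rational(-24862, 1975) ≈ -12.588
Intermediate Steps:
Function('q')(f) = -2 (Function('q')(f) = Add(7, -9) = -2)
Function('R')(l) = Add(4, Mul(-32, l)) (Function('R')(l) = Mul(-2, Add(Mul(16, l), -2)) = Mul(-2, Add(-2, Mul(16, l))) = Add(4, Mul(-32, l)))
Mul(F, Pow(Function('R')(247), -1)) = Mul(99448, Pow(Add(4, Mul(-32, 247)), -1)) = Mul(99448, Pow(Add(4, -7904), -1)) = Mul(99448, Pow(-7900, -1)) = Mul(99448, Rational(-1, 7900)) = Rational(-24862, 1975)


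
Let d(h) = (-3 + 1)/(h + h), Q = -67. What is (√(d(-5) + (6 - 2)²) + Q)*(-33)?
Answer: 2211 - 297*√5/5 ≈ 2078.2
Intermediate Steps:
d(h) = -1/h (d(h) = -2*1/(2*h) = -1/h)
(√(d(-5) + (6 - 2)²) + Q)*(-33) = (√(-1/(-5) + (6 - 2)²) - 67)*(-33) = (√(-1*(-⅕) + 4²) - 67)*(-33) = (√(⅕ + 16) - 67)*(-33) = (√(81/5) - 67)*(-33) = (9*√5/5 - 67)*(-33) = (-67 + 9*√5/5)*(-33) = 2211 - 297*√5/5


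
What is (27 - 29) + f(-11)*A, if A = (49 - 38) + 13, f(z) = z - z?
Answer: -2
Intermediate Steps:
f(z) = 0
A = 24 (A = 11 + 13 = 24)
(27 - 29) + f(-11)*A = (27 - 29) + 0*24 = -2 + 0 = -2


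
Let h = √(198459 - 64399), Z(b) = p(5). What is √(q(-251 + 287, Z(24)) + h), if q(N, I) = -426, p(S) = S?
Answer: √(-426 + 2*√33515) ≈ 7.7368*I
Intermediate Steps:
Z(b) = 5
h = 2*√33515 (h = √134060 = 2*√33515 ≈ 366.14)
√(q(-251 + 287, Z(24)) + h) = √(-426 + 2*√33515)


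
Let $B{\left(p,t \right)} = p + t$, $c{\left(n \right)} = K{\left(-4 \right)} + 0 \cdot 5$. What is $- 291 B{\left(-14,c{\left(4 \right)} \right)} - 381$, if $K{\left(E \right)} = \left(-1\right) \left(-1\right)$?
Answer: $3402$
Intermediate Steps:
$K{\left(E \right)} = 1$
$c{\left(n \right)} = 1$ ($c{\left(n \right)} = 1 + 0 \cdot 5 = 1 + 0 = 1$)
$- 291 B{\left(-14,c{\left(4 \right)} \right)} - 381 = - 291 \left(-14 + 1\right) - 381 = \left(-291\right) \left(-13\right) - 381 = 3783 - 381 = 3402$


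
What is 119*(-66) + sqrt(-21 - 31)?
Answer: -7854 + 2*I*sqrt(13) ≈ -7854.0 + 7.2111*I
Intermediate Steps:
119*(-66) + sqrt(-21 - 31) = -7854 + sqrt(-52) = -7854 + 2*I*sqrt(13)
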